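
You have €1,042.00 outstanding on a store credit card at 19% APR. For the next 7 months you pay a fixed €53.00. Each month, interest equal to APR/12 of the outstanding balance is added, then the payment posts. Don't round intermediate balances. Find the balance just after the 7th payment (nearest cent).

€774.03

Monthly rate r = 19%/12 = 1.58333% = 0.0158333.
Each month: B ← B·(1+r) − €53.00.
Month 1: interest €16.50; balance after payment €1,005.50.
Month 2: interest €15.92; balance after payment €968.42.
Month 3: interest €15.33; balance after payment €930.75.
Month 4: interest €14.74; balance after payment €892.49.
Month 5: interest €14.13; balance after payment €853.62.
Month 6: interest €13.52; balance after payment €814.14.
Month 7: interest €12.89; balance after payment €774.03.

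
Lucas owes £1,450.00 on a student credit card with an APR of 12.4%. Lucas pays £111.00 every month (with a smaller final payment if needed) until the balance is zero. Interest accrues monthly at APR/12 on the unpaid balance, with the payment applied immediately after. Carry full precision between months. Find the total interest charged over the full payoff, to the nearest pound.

£116

Monthly rate r = 12.4%/12 = 1.03333% = 0.0103333.
Payoff takes n = ⌈−ln(1 − rB₀/P)/ln(1+r)⌉ = ⌈14.105⌉ = 15 payments; the last is £11.76.
Total paid = 14·£111.00 + £11.76 = £1,565.76.
Total interest = total paid − principal = £1,565.76 − £1,450.00 = £115.76.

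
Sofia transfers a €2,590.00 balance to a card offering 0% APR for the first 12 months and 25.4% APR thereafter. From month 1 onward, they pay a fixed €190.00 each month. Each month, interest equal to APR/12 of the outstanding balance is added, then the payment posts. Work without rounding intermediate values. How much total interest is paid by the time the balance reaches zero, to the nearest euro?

€9

Promo months 1–12 at r₀ = 0%/12 = 0; months 13+ at r₁ = 25.4%/12 = 0.0211667.
After month 12 (no interest yet): B = €2,590.00 − 12·€190.00 = €310.00.
Then at r₁ with €190.00/mo: n₂ = −ln(1 − r₁·B/P)/ln(1+r₁) ≈ 1.68 → 2 more payments.
Total paid = 13·€190.00 + €129.24 = €2,599.24; interest = €2,599.24 − €2,590.00 = €9.24.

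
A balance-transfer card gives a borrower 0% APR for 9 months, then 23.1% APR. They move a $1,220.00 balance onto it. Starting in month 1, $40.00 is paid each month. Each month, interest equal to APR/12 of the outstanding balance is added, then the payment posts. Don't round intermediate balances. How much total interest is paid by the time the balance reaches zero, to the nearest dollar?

Promo months 1–9 at r₀ = 0%/12 = 0; months 10+ at r₁ = 23.1%/12 = 0.01925.
After month 9 (no interest yet): B = $1,220.00 − 9·$40.00 = $860.00.
Then at r₁ with $40.00/mo: n₂ = −ln(1 − r₁·B/P)/ln(1+r₁) ≈ 28.02 → 29 more payments.
Total paid = 37·$40.00 + $0.73 = $1,480.73; interest = $1,480.73 − $1,220.00 = $260.73.

$261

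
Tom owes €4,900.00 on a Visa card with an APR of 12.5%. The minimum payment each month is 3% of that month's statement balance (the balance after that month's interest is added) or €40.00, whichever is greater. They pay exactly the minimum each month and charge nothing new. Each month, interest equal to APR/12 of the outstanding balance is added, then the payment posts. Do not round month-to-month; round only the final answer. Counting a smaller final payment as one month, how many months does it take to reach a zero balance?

106 months

Monthly rate r = 12.5%/12 = 1.04167% = 0.0104167.
While 3% of the post-interest balance exceeds €40.00, each month B ← (B·(1+r))·(1 − 0.03), i.e. B shrinks by the factor (1+r)·0.97 = 0.9801.
This holds for months 1–66. Entering month 67 the balance is €1,300.66; 3% of the post-interest balance is now below €40.00, so the flat €40.00 minimum applies from here.
From month 67 a fixed €40.00 at rate r clears €1,300.66 in 40 more payments. Total: 66 + 40 = 106 months.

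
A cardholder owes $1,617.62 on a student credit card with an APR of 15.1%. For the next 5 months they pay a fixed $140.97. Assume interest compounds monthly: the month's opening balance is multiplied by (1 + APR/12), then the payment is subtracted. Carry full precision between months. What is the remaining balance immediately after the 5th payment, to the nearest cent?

$999.18

Monthly rate r = 15.1%/12 = 1.25833% = 0.0125833.
Each month: B ← B·(1+r) − $140.97.
Month 1: interest $20.36; balance after payment $1,497.01.
Month 2: interest $18.84; balance after payment $1,374.87.
Month 3: interest $17.30; balance after payment $1,251.20.
Month 4: interest $15.74; balance after payment $1,125.98.
Month 5: interest $14.17; balance after payment $999.18.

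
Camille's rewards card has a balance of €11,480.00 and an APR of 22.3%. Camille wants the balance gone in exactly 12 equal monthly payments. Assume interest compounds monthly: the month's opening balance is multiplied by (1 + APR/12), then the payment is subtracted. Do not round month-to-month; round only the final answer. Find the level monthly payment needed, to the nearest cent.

Monthly rate r = 22.3%/12 = 1.85833% = 0.0185833.
Level-payment amortization: P = B₀·r / (1 − (1+r)^(−n)) = 11480.00·0.0185833 / (1 − 1.01858^(−12)).
Denominator 1 − (1+r)^(−12) = 0.198245859.
P = 213.337 / 0.198245859 ≈ 1076.12.

€1,076.12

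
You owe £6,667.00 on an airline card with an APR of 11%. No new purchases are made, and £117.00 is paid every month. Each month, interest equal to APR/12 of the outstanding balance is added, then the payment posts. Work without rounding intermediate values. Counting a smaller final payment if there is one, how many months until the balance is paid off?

81 payments

Monthly rate r = 11%/12 = 0.916667% = 0.00916667.
Recurrence: B ← B·(1+r) − £117.00.
Month 1: interest £61.11; balance after payment £6,611.11.
Month 2: interest £60.60; balance after payment £6,554.72.
Closed form: n = −ln(1 − rB₀/P)/ln(1+r) = −ln(0.47766)/ln(1.00917) ≈ 80.972, so the balance reaches zero during payment 81.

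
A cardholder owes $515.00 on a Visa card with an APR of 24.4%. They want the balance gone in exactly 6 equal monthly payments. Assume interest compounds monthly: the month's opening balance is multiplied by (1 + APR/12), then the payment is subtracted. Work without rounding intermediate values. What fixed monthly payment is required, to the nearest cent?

$92.04

Monthly rate r = 24.4%/12 = 2.03333% = 0.0203333.
Level-payment amortization: P = B₀·r / (1 − (1+r)^(−n)) = 515.00·0.0203333 / (1 − 1.02033^(−6)).
Denominator 1 − (1+r)^(−6) = 0.113767748.
P = 10.4717 / 0.113767748 ≈ 92.04.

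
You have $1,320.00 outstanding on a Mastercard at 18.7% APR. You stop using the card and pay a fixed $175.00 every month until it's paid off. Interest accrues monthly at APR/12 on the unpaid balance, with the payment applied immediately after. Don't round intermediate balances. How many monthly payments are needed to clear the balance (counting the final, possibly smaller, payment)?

9 months

Monthly rate r = 18.7%/12 = 1.55833% = 0.0155833.
Recurrence: B ← B·(1+r) − $175.00.
Month 1: interest $20.57; balance after payment $1,165.57.
Month 2: interest $18.16; balance after payment $1,008.73.
Closed form: n = −ln(1 − rB₀/P)/ln(1+r) = −ln(0.88246)/ln(1.01558) ≈ 8.087, so the balance reaches zero during payment 9.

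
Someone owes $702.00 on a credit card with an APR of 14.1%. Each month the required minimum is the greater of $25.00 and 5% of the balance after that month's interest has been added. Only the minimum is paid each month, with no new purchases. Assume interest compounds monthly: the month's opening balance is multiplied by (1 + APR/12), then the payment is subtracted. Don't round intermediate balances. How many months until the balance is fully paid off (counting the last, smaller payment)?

32 months

Monthly rate r = 14.1%/12 = 1.175% = 0.01175.
While 5% of the post-interest balance exceeds $25.00, each month B ← (B·(1+r))·(1 − 0.05), i.e. B shrinks by the factor (1+r)·0.95 = 0.96116.
This holds for months 1–9. Entering month 10 the balance is $491.48; 5% of the post-interest balance is now below $25.00, so the flat $25.00 minimum applies from here.
From month 10 a fixed $25.00 at rate r clears $491.48 in 23 more payments. Total: 9 + 23 = 32 months.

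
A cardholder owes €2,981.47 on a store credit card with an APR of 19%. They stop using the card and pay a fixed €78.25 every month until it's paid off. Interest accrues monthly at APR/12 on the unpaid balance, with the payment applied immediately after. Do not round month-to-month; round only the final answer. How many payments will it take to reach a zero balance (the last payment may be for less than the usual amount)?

Monthly rate r = 19%/12 = 1.58333% = 0.0158333.
Recurrence: B ← B·(1+r) − €78.25.
Month 1: interest €47.21; balance after payment €2,950.43.
Month 2: interest €46.72; balance after payment €2,918.89.
Closed form: n = −ln(1 − rB₀/P)/ln(1+r) = −ln(0.39672)/ln(1.01583) ≈ 58.852, so the balance reaches zero during payment 59.

59 months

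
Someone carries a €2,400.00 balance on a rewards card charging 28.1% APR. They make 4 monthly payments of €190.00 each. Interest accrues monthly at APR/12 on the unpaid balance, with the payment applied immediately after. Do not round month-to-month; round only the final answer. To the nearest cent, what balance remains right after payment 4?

€1,845.71

Monthly rate r = 28.1%/12 = 2.34167% = 0.0234167.
Each month: B ← B·(1+r) − €190.00.
Month 1: interest €56.20; balance after payment €2,266.20.
Month 2: interest €53.07; balance after payment €2,129.27.
Month 3: interest €49.86; balance after payment €1,989.13.
Month 4: interest €46.58; balance after payment €1,845.71.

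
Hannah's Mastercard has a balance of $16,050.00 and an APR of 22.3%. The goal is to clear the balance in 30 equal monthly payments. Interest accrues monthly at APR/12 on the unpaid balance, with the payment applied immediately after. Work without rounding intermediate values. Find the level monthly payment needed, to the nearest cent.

Monthly rate r = 22.3%/12 = 1.85833% = 0.0185833.
Level-payment amortization: P = B₀·r / (1 − (1+r)^(−n)) = 16050.00·0.0185833 / (1 − 1.01858^(−30)).
Denominator 1 − (1+r)^(−30) = 0.424423534.
P = 298.262 / 0.424423534 ≈ 702.75.

$702.75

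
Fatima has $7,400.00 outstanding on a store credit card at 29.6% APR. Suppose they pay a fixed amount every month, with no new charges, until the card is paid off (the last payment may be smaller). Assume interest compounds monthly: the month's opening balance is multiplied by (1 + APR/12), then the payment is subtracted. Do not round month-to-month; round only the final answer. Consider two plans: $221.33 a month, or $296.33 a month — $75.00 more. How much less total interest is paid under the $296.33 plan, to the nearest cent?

Monthly rate r = 29.6%/12 = 2.46667% = 0.0246667.
At $221.33/mo: n = ⌈−ln(1 − rB₀/P)/ln(1+r)⌉ = 72 payments (last $102.75); total interest = total paid − $7,400.00 = $8,417.18.
At $296.33/mo: 40 payments (last $82.61); total interest $4,239.48.
Interest saved = $8,417.18 − $4,239.48 = $4,177.70.

$4,177.70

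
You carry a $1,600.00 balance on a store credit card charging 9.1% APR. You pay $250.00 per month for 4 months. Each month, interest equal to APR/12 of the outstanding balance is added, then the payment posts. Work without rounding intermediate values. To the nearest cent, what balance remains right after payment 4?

$637.66

Monthly rate r = 9.1%/12 = 0.758333% = 0.00758333.
Each month: B ← B·(1+r) − $250.00.
Month 1: interest $12.13; balance after payment $1,362.13.
Month 2: interest $10.33; balance after payment $1,122.46.
Month 3: interest $8.51; balance after payment $880.97.
Month 4: interest $6.68; balance after payment $637.66.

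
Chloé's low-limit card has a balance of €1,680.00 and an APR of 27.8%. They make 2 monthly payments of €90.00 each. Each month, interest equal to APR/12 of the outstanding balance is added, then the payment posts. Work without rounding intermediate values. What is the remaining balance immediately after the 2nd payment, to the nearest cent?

€1,576.66

Monthly rate r = 27.8%/12 = 2.31667% = 0.0231667.
Each month: B ← B·(1+r) − €90.00.
Month 1: interest €38.92; balance after payment €1,628.92.
Month 2: interest €37.74; balance after payment €1,576.66.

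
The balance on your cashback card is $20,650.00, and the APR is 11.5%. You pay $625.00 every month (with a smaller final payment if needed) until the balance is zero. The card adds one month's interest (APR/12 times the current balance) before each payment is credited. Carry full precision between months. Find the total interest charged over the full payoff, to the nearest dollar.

$4,299

Monthly rate r = 11.5%/12 = 0.958333% = 0.00958333.
Payoff takes n = ⌈−ln(1 − rB₀/P)/ln(1+r)⌉ = ⌈39.918⌉ = 40 payments; the last is $573.82.
Total paid = 39·$625.00 + $573.82 = $24,948.82.
Total interest = total paid − principal = $24,948.82 − $20,650.00 = $4,298.82.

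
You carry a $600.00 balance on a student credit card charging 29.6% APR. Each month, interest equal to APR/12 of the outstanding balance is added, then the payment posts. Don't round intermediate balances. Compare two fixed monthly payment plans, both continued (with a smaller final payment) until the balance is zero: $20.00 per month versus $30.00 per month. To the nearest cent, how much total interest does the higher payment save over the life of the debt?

Monthly rate r = 29.6%/12 = 2.46667% = 0.0246667.
At $20.00/mo: n = ⌈−ln(1 − rB₀/P)/ln(1+r)⌉ = 56 payments (last $5.69); total interest = total paid − $600.00 = $505.69.
At $30.00/mo: 28 payments (last $27.10); total interest $237.10.
Interest saved = $505.69 − $237.10 = $268.59.

$268.59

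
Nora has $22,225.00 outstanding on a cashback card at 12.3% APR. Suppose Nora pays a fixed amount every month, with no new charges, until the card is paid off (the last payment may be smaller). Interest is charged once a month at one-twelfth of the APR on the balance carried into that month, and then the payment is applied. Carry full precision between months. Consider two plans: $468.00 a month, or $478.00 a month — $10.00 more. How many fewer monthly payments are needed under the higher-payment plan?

Monthly rate r = 12.3%/12 = 1.025% = 0.01025.
At $468.00/mo: n = ⌈−ln(1 − rB₀/P)/ln(1+r)⌉ = 66 payments (last $191.66); total interest = total paid − $22,225.00 = $8,386.66.
At $478.00/mo: 64 payments (last $230.85); total interest $8,119.85.
Payments saved = 66 − 64 = 2.

2 fewer payments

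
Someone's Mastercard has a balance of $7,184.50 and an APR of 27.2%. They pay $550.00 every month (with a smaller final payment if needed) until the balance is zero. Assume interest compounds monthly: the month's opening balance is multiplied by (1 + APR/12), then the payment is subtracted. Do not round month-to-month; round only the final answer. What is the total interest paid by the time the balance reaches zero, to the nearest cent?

$1,432.47

Monthly rate r = 27.2%/12 = 2.26667% = 0.0226667.
Payoff takes n = ⌈−ln(1 − rB₀/P)/ln(1+r)⌉ = ⌈15.665⌉ = 16 payments; the last is $366.97.
Total paid = 15·$550.00 + $366.97 = $8,616.97.
Total interest = total paid − principal = $8,616.97 − $7,184.50 = $1,432.47.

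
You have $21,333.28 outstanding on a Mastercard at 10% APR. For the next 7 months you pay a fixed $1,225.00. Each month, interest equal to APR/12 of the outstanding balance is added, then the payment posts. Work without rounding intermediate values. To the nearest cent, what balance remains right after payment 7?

Monthly rate r = 10%/12 = 0.833333% = 0.00833333.
Each month: B ← B·(1+r) − $1,225.00.
Month 1: interest $177.78; balance after payment $20,286.06.
Month 2: interest $169.05; balance after payment $19,230.11.
Month 3: interest $160.25; balance after payment $18,165.36.
Month 4: interest $151.38; balance after payment $17,091.74.
Month 5: interest $142.43; balance after payment $16,009.17.
Month 6: interest $133.41; balance after payment $14,917.58.
Month 7: interest $124.31; balance after payment $13,816.89.

$13,816.89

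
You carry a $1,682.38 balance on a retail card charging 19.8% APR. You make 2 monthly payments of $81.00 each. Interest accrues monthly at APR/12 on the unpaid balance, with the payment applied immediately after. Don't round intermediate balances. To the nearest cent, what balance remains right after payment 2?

$1,575.02

Monthly rate r = 19.8%/12 = 1.65% = 0.0165.
Each month: B ← B·(1+r) − $81.00.
Month 1: interest $27.76; balance after payment $1,629.14.
Month 2: interest $26.88; balance after payment $1,575.02.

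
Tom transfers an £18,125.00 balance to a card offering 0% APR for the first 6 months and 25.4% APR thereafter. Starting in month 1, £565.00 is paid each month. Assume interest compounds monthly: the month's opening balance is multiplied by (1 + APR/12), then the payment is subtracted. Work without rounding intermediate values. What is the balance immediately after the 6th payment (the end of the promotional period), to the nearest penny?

£14,735.00

Promo months 1–6 at r₀ = 0%/12 = 0; months 7+ at r₁ = 25.4%/12 = 0.0211667.
After month 6 (no interest yet): B = £18,125.00 − 6·£565.00 = £14,735.00.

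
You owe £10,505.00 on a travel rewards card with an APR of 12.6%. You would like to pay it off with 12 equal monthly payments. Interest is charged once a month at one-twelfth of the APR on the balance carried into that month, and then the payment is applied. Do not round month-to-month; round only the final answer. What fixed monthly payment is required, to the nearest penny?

Monthly rate r = 12.6%/12 = 1.05% = 0.0105.
Level-payment amortization: P = B₀·r / (1 − (1+r)^(−n)) = 10505.00·0.0105 / (1 − 1.0105^(−12)).
Denominator 1 − (1+r)^(−12) = 0.117805825.
P = 110.302 / 0.117805825 ≈ 936.31.

£936.31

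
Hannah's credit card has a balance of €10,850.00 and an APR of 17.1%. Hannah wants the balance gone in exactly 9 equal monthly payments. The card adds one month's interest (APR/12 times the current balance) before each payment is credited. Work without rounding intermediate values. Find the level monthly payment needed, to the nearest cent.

Monthly rate r = 17.1%/12 = 1.425% = 0.01425.
Level-payment amortization: P = B₀·r / (1 − (1+r)^(−n)) = 10850.00·0.01425 / (1 − 1.01425^(−9)).
Denominator 1 − (1+r)^(−9) = 0.119569959.
P = 154.613 / 0.119569959 ≈ 1293.07.

€1,293.07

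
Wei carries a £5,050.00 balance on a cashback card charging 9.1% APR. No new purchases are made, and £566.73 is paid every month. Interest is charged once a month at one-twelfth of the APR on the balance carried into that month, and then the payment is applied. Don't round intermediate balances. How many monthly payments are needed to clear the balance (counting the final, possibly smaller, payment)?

Monthly rate r = 9.1%/12 = 0.758333% = 0.00758333.
Recurrence: B ← B·(1+r) − £566.73.
Month 1: interest £38.30; balance after payment £4,521.57.
Month 2: interest £34.29; balance after payment £3,989.12.
Closed form: n = −ln(1 − rB₀/P)/ln(1+r) = −ln(0.93243)/ln(1.00758) ≈ 9.261, so the balance reaches zero during payment 10.

10 months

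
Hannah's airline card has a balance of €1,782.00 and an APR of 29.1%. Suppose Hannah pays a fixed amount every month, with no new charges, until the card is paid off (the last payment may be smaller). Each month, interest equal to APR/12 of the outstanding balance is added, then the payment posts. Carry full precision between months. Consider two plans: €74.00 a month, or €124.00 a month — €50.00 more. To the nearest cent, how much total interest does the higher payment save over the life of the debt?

€491.14

Monthly rate r = 29.1%/12 = 2.425% = 0.02425.
At €74.00/mo: n = ⌈−ln(1 − rB₀/P)/ln(1+r)⌉ = 37 payments (last €44.70); total interest = total paid − €1,782.00 = €926.70.
At €124.00/mo: 18 payments (last €109.56); total interest €435.56.
Interest saved = €926.70 − €435.56 = €491.14.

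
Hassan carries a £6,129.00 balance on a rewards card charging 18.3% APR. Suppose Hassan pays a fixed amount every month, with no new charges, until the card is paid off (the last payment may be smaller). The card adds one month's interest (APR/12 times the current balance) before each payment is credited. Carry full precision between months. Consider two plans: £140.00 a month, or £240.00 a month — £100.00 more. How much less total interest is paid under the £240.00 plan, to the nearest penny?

£2,364.78

Monthly rate r = 18.3%/12 = 1.525% = 0.01525.
At £140.00/mo: n = ⌈−ln(1 − rB₀/P)/ln(1+r)⌉ = 73 payments (last £109.10); total interest = total paid − £6,129.00 = £4,060.10.
At £240.00/mo: 33 payments (last £144.32); total interest £1,695.32.
Interest saved = £4,060.10 − £1,695.32 = £2,364.78.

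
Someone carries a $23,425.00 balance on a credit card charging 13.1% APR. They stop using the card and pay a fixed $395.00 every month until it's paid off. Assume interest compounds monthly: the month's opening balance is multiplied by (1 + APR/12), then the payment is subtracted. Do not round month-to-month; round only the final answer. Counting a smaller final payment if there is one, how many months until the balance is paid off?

Monthly rate r = 13.1%/12 = 1.09167% = 0.0109167.
Recurrence: B ← B·(1+r) − $395.00.
Month 1: interest $255.72; balance after payment $23,285.72.
Month 2: interest $254.20; balance after payment $23,144.93.
Closed form: n = −ln(1 − rB₀/P)/ln(1+r) = −ln(0.3526)/ln(1.01092) ≈ 96.009, so the balance reaches zero during payment 97.

97 payments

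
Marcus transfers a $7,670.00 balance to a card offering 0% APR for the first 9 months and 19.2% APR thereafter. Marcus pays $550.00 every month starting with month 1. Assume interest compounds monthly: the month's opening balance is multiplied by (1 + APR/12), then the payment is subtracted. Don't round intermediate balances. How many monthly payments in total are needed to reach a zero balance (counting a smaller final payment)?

15 months

Promo months 1–9 at r₀ = 0%/12 = 0; months 10+ at r₁ = 19.2%/12 = 0.016.
After month 9 (no interest yet): B = $7,670.00 − 9·$550.00 = $2,720.00.
Then at r₁ with $550.00/mo: n₂ = −ln(1 − r₁·B/P)/ln(1+r₁) ≈ 5.19 → 6 more payments.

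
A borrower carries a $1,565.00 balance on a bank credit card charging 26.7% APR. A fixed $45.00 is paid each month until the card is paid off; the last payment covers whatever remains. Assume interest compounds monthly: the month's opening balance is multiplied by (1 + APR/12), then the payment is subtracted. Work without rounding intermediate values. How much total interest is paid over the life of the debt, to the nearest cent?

Monthly rate r = 26.7%/12 = 2.225% = 0.02225.
Payoff takes n = ⌈−ln(1 − rB₀/P)/ln(1+r)⌉ = ⌈67.543⌉ = 68 payments; the last is $24.57.
Total paid = 67·$45.00 + $24.57 = $3,039.57.
Total interest = total paid − principal = $3,039.57 − $1,565.00 = $1,474.57.

$1,474.57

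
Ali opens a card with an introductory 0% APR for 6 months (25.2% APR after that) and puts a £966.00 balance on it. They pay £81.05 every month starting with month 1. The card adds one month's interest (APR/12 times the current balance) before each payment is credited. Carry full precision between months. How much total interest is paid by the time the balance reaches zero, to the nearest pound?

£38

Promo months 1–6 at r₀ = 0%/12 = 0; months 7+ at r₁ = 25.2%/12 = 0.021.
After month 6 (no interest yet): B = £966.00 − 6·£81.05 = £479.70.
Then at r₁ with £81.05/mo: n₂ = −ln(1 − r₁·B/P)/ln(1+r₁) ≈ 6.39 → 7 more payments.
Total paid = 12·£81.05 + £31.50 = £1,004.10; interest = £1,004.10 − £966.00 = £38.10.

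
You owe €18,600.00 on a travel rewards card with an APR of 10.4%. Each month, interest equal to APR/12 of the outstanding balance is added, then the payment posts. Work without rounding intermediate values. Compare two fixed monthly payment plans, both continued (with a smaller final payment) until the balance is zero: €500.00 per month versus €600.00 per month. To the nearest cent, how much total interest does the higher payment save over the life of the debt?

Monthly rate r = 10.4%/12 = 0.866667% = 0.00866667.
At €500.00/mo: n = ⌈−ln(1 − rB₀/P)/ln(1+r)⌉ = 46 payments (last €51.10); total interest = total paid − €18,600.00 = €3,951.10.
At €600.00/mo: 37 payments (last €155.56); total interest €3,155.56.
Interest saved = €3,951.10 − €3,155.56 = €795.54.

€795.54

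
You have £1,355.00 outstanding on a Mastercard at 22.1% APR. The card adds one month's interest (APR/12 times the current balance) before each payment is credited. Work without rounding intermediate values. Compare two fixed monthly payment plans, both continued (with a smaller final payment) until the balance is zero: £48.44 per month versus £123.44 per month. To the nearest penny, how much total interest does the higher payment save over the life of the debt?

Monthly rate r = 22.1%/12 = 1.84167% = 0.0184167.
At £48.44/mo: n = ⌈−ln(1 − rB₀/P)/ln(1+r)⌉ = 40 payments (last £32.56); total interest = total paid − £1,355.00 = £566.72.
At £123.44/mo: 13 payments (last £46.65); total interest £172.93.
Interest saved = £566.72 − £172.93 = £393.79.

£393.79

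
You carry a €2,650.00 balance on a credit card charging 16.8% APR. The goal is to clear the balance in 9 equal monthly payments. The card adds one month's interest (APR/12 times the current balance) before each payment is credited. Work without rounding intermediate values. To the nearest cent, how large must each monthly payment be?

Monthly rate r = 16.8%/12 = 1.4% = 0.014.
Level-payment amortization: P = B₀·r / (1 − (1+r)^(−n)) = 2650.00·0.014 / (1 − 1.014^(−9)).
Denominator 1 − (1+r)^(−9) = 0.117614414.
P = 37.1 / 0.117614414 ≈ 315.44.

€315.44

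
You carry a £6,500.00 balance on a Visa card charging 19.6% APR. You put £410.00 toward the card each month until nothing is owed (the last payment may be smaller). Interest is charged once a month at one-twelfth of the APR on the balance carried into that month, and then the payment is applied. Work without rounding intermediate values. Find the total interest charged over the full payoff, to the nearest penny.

Monthly rate r = 19.6%/12 = 1.63333% = 0.0163333.
Payoff takes n = ⌈−ln(1 − rB₀/P)/ln(1+r)⌉ = ⌈18.497⌉ = 19 payments; the last is £204.62.
Total paid = 18·£410.00 + £204.62 = £7,584.62.
Total interest = total paid − principal = £7,584.62 − £6,500.00 = £1,084.62.

£1,084.62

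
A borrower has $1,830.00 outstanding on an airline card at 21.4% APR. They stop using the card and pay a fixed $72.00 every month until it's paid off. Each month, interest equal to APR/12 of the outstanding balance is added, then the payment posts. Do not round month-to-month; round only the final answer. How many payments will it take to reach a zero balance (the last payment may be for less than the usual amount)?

Monthly rate r = 21.4%/12 = 1.78333% = 0.0178333.
Recurrence: B ← B·(1+r) − $72.00.
Month 1: interest $32.63; balance after payment $1,790.63.
Month 2: interest $31.93; balance after payment $1,750.57.
Closed form: n = −ln(1 − rB₀/P)/ln(1+r) = −ln(0.54674)/ln(1.01783) ≈ 34.158, so the balance reaches zero during payment 35.

35 months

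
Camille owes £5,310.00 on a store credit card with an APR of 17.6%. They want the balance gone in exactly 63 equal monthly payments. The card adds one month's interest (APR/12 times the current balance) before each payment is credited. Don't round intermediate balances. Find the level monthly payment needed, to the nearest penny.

£129.71

Monthly rate r = 17.6%/12 = 1.46667% = 0.0146667.
Level-payment amortization: P = B₀·r / (1 − (1+r)^(−n)) = 5310.00·0.0146667 / (1 − 1.01467^(−63)).
Denominator 1 − (1+r)^(−63) = 0.600399321.
P = 77.88 / 0.600399321 ≈ 129.71.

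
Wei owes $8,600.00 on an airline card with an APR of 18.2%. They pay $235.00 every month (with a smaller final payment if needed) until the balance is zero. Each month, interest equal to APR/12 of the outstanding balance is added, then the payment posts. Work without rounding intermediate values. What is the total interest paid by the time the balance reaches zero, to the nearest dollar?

$4,042

Monthly rate r = 18.2%/12 = 1.51667% = 0.0151667.
Payoff takes n = ⌈−ln(1 − rB₀/P)/ln(1+r)⌉ = ⌈53.795⌉ = 54 payments; the last is $187.04.
Total paid = 53·$235.00 + $187.04 = $12,642.04.
Total interest = total paid − principal = $12,642.04 − $8,600.00 = $4,042.04.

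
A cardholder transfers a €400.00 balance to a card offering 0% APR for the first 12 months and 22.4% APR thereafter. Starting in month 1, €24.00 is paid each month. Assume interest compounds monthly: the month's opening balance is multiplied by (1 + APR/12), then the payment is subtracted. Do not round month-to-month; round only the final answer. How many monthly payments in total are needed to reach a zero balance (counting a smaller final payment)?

17 months

Promo months 1–12 at r₀ = 0%/12 = 0; months 13+ at r₁ = 22.4%/12 = 0.0186667.
After month 12 (no interest yet): B = €400.00 − 12·€24.00 = €112.00.
Then at r₁ with €24.00/mo: n₂ = −ln(1 − r₁·B/P)/ln(1+r₁) ≈ 4.93 → 5 more payments.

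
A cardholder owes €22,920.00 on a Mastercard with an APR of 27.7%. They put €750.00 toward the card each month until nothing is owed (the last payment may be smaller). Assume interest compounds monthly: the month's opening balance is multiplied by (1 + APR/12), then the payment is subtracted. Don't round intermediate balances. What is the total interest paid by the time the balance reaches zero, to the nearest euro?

€17,250

Monthly rate r = 27.7%/12 = 2.30833% = 0.0230833.
Payoff takes n = ⌈−ln(1 − rB₀/P)/ln(1+r)⌉ = ⌈53.557⌉ = 54 payments; the last is €420.06.
Total paid = 53·€750.00 + €420.06 = €40,170.06.
Total interest = total paid − principal = €40,170.06 − €22,920.00 = €17,250.06.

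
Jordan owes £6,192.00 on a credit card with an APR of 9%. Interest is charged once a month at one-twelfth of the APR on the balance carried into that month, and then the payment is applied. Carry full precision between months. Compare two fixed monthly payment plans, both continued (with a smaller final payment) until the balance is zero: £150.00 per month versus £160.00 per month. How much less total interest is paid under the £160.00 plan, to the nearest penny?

Monthly rate r = 9%/12 = 0.75% = 0.0075.
At £150.00/mo: n = ⌈−ln(1 − rB₀/P)/ln(1+r)⌉ = 50 payments (last £87.57); total interest = total paid − £6,192.00 = £1,245.57.
At £160.00/mo: 46 payments (last £141.43); total interest £1,149.43.
Interest saved = £1,245.57 − £1,149.43 = £96.14.

£96.14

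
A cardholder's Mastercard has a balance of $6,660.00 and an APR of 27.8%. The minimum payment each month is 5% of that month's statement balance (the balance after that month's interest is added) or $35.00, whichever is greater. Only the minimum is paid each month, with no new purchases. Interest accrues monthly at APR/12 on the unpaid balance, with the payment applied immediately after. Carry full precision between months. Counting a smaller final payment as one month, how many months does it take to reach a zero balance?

Monthly rate r = 27.8%/12 = 2.31667% = 0.0231667.
While 5% of the post-interest balance exceeds $35.00, each month B ← (B·(1+r))·(1 − 0.05), i.e. B shrinks by the factor (1+r)·0.95 = 0.97201.
This holds for months 1–81. Entering month 82 the balance is $667.95; 5% of the post-interest balance is now below $35.00, so the flat $35.00 minimum applies from here.
From month 82 a fixed $35.00 at rate r clears $667.95 in 26 more payments. Total: 81 + 26 = 107 months.

107 months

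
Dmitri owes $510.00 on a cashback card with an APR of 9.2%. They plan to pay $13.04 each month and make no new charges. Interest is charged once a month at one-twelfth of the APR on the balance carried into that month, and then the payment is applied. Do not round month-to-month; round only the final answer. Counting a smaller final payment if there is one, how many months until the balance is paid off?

Monthly rate r = 9.2%/12 = 0.766667% = 0.00766667.
Recurrence: B ← B·(1+r) − $13.04.
Month 1: interest $3.91; balance after payment $500.87.
Month 2: interest $3.84; balance after payment $491.67.
Closed form: n = −ln(1 − rB₀/P)/ln(1+r) = −ln(0.70015)/ln(1.00767) ≈ 46.672, so the balance reaches zero during payment 47.

47 payments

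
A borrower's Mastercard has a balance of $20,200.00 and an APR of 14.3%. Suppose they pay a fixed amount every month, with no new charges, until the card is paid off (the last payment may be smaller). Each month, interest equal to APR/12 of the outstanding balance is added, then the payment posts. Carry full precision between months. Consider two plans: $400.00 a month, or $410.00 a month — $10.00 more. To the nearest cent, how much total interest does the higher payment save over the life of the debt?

$475.43

Monthly rate r = 14.3%/12 = 1.19167% = 0.0119167.
At $400.00/mo: n = ⌈−ln(1 − rB₀/P)/ln(1+r)⌉ = 78 payments (last $291.56); total interest = total paid − $20,200.00 = $10,891.56.
At $410.00/mo: 75 payments (last $276.13); total interest $10,416.13.
Interest saved = $10,891.56 − $10,416.13 = $475.43.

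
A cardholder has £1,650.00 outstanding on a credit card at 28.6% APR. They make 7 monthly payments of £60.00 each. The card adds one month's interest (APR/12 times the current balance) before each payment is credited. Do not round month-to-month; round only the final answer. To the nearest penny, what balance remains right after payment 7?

Monthly rate r = 28.6%/12 = 2.38333% = 0.0238333.
Each month: B ← B·(1+r) − £60.00.
Month 1: interest £39.33; balance after payment £1,629.33.
Month 2: interest £38.83; balance after payment £1,608.16.
Month 3: interest £38.33; balance after payment £1,586.48.
Month 4: interest £37.81; balance after payment £1,564.30.
Month 5: interest £37.28; balance after payment £1,541.58.
Month 6: interest £36.74; balance after payment £1,518.32.
Month 7: interest £36.19; balance after payment £1,494.51.

£1,494.51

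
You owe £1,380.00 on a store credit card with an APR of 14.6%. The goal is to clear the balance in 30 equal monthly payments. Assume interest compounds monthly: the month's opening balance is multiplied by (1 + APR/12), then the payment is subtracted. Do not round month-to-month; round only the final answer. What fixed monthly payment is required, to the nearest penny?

£55.18

Monthly rate r = 14.6%/12 = 1.21667% = 0.0121667.
Level-payment amortization: P = B₀·r / (1 − (1+r)^(−n)) = 1380.00·0.0121667 / (1 − 1.01217^(−30)).
Denominator 1 − (1+r)^(−30) = 0.304272648.
P = 16.79 / 0.304272648 ≈ 55.18.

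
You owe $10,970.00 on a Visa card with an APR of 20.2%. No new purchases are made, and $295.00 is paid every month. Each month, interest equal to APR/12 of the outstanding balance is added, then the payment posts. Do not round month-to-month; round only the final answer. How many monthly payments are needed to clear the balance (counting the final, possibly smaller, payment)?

59 months

Monthly rate r = 20.2%/12 = 1.68333% = 0.0168333.
Recurrence: B ← B·(1+r) − $295.00.
Month 1: interest $184.66; balance after payment $10,859.66.
Month 2: interest $182.80; balance after payment $10,747.47.
Closed form: n = −ln(1 − rB₀/P)/ln(1+r) = −ln(0.37403)/ln(1.01683) ≈ 58.912, so the balance reaches zero during payment 59.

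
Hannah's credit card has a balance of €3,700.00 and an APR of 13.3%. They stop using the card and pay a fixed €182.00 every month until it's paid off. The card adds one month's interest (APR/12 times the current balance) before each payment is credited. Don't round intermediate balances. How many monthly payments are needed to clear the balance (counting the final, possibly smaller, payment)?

Monthly rate r = 13.3%/12 = 1.10833% = 0.0110833.
Recurrence: B ← B·(1+r) − €182.00.
Month 1: interest €41.01; balance after payment €3,559.01.
Month 2: interest €39.45; balance after payment €3,416.45.
Closed form: n = −ln(1 − rB₀/P)/ln(1+r) = −ln(0.77468)/ln(1.01108) ≈ 23.163, so the balance reaches zero during payment 24.

24 payments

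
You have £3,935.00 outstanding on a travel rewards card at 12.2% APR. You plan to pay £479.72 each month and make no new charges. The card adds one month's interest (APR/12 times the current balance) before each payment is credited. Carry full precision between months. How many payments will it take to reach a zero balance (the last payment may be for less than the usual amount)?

9 payments

Monthly rate r = 12.2%/12 = 1.01667% = 0.0101667.
Recurrence: B ← B·(1+r) − £479.72.
Month 1: interest £40.01; balance after payment £3,495.29.
Month 2: interest £35.54; balance after payment £3,051.10.
Closed form: n = −ln(1 − rB₀/P)/ln(1+r) = −ln(0.91661)/ln(1.01017) ≈ 8.608, so the balance reaches zero during payment 9.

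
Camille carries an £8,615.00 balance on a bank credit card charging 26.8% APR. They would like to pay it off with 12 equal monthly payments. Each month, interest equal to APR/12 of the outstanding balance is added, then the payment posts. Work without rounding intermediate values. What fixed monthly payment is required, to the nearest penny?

£826.35

Monthly rate r = 26.8%/12 = 2.23333% = 0.0223333.
Level-payment amortization: P = B₀·r / (1 − (1+r)^(−n)) = 8615.00·0.0223333 / (1 − 1.02233^(−12)).
Denominator 1 − (1+r)^(−12) = 0.232833297.
P = 192.402 / 0.232833297 ≈ 826.35.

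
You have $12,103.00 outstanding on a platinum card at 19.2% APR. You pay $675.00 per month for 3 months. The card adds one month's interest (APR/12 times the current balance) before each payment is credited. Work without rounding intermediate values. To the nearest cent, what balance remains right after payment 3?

$10,635.72

Monthly rate r = 19.2%/12 = 1.6% = 0.016.
Each month: B ← B·(1+r) − $675.00.
Month 1: interest $193.65; balance after payment $11,621.65.
Month 2: interest $185.95; balance after payment $11,132.59.
Month 3: interest $178.12; balance after payment $10,635.72.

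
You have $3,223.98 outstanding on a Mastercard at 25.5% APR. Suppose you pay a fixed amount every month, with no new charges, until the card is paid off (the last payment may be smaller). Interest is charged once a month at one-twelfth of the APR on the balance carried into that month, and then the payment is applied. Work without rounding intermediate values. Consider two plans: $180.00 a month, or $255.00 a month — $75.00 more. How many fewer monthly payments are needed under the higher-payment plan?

8 fewer payments

Monthly rate r = 25.5%/12 = 2.125% = 0.02125.
At $180.00/mo: n = ⌈−ln(1 − rB₀/P)/ln(1+r)⌉ = 23 payments (last $140.85); total interest = total paid − $3,223.98 = $876.87.
At $255.00/mo: 15 payments (last $224.64); total interest $570.66.
Payments saved = 23 − 15 = 8.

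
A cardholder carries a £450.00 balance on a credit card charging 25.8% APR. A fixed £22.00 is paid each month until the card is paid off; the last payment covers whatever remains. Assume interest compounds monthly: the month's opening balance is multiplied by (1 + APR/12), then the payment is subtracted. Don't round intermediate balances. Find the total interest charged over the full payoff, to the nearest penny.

Monthly rate r = 25.8%/12 = 2.15% = 0.0215.
Payoff takes n = ⌈−ln(1 − rB₀/P)/ln(1+r)⌉ = ⌈27.238⌉ = 28 payments; the last is £5.28.
Total paid = 27·£22.00 + £5.28 = £599.28.
Total interest = total paid − principal = £599.28 − £450.00 = £149.28.

£149.28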